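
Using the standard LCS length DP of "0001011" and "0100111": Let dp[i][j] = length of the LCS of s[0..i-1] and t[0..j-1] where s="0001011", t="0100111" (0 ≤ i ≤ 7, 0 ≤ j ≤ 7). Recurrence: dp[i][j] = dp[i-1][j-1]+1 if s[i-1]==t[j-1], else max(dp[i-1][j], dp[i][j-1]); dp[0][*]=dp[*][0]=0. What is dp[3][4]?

   ''  0  1  0  0  1  1  1
''  0  0  0  0  0  0  0  0
 0  0  1  1  1  1  1  1  1
 0  0  1  1  2  2  2  2  2
 0  0  1  1  2  3  3  3  3
 1  0  1  2  2  3  4  4  4
 0  0  1  2  3  3  4  4  4
 1  0  1  2  3  3  4  5  5
 1  0  1  2  3  3  4  5  6

3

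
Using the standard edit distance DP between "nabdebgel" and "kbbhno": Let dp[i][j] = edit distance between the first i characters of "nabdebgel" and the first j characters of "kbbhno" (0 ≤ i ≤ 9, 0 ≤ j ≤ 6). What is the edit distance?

   ''  k  b  b  h  n  o
''  0  1  2  3  4  5  6
 n  1  1  2  3  4  4  5
 a  2  2  2  3  4  5  5
 b  3  3  2  2  3  4  5
 d  4  4  3  3  3  4  5
 e  5  5  4  4  4  4  5
 b  6  6  5  4  5  5  5
 g  7  7  6  5  5  6  6
 e  8  8  7  6  6  6  7
 l  9  9  8  7  7  7  7

7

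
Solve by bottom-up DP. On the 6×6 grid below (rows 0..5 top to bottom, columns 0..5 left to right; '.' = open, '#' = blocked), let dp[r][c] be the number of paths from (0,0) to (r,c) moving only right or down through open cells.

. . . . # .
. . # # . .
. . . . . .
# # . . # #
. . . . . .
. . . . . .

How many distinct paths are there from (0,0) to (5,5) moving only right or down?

30

r\c   0   1   2   3   4   5
  0   1   1   1   1   0   0
  1   1   2   0   0   0   0
  2   1   3   3   3   3   3
  3   0   0   3   6   0   0
  4   0   0   3   9   9   9
  5   0   0   3  12  21  30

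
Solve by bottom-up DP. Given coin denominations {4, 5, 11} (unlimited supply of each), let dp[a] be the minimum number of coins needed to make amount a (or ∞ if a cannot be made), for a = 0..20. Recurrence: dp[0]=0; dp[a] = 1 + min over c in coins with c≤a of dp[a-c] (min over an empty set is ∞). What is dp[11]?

 a  0  1  2  3  4  5  6  7  8  9 10 11 12 13 14 15 16 17 18 19 20
dp  0  -  -  -  1  1  -  -  2  2  2  1  3  3  3  2  2  4  4  3  3
(- denotes ∞ / unreachable)

1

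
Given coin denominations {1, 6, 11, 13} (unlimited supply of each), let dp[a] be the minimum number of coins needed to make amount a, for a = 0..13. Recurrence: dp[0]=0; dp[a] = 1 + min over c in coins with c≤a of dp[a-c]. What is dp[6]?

 a  0  1  2  3  4  5  6  7  8  9 10 11 12 13
dp  0  1  2  3  4  5  1  2  3  4  5  1  2  1

1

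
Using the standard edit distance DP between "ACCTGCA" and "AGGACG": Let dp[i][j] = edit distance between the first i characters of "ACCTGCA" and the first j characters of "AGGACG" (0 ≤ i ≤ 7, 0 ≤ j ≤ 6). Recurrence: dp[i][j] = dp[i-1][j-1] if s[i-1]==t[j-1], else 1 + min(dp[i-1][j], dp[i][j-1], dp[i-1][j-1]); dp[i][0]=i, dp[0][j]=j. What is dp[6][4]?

   ''  A  G  G  A  C  G
''  0  1  2  3  4  5  6
 A  1  0  1  2  3  4  5
 C  2  1  1  2  3  3  4
 C  3  2  2  2  3  3  4
 T  4  3  3  3  3  4  4
 G  5  4  3  3  4  4  4
 C  6  5  4  4  4  4  5
 A  7  6  5  5  4  5  5

4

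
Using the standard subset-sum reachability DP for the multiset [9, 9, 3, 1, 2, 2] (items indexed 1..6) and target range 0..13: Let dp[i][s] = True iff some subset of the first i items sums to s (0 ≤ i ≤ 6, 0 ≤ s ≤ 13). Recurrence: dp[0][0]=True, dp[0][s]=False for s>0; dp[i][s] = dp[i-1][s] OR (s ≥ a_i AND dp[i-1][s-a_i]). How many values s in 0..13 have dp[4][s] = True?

8

i\s   0   1   2   3   4   5   6   7   8   9  10  11  12  13
  0   T   F   F   F   F   F   F   F   F   F   F   F   F   F
  1   T   F   F   F   F   F   F   F   F   T   F   F   F   F
  2   T   F   F   F   F   F   F   F   F   T   F   F   F   F
  3   T   F   F   T   F   F   F   F   F   T   F   F   T   F
  4   T   T   F   T   T   F   F   F   F   T   T   F   T   T
  5   T   T   T   T   T   T   T   F   F   T   T   T   T   T
  6   T   T   T   T   T   T   T   T   T   T   T   T   T   T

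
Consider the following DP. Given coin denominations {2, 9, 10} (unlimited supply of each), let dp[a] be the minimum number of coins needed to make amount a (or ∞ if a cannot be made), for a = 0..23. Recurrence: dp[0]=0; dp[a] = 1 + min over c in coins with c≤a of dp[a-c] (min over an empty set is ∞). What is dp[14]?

 a  0  1  2  3  4  5  6  7  8  9 10 11 12 13 14 15 16 17 18 19 20 21 22 23
dp  0  -  1  -  2  -  3  -  4  1  1  2  2  3  3  4  4  5  2  2  2  3  3  4
(- denotes ∞ / unreachable)

3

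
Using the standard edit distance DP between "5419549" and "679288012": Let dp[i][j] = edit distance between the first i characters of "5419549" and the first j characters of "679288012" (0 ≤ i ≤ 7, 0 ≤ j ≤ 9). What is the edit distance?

9

   ''  6  7  9  2  8  8  0  1  2
''  0  1  2  3  4  5  6  7  8  9
 5  1  1  2  3  4  5  6  7  8  9
 4  2  2  2  3  4  5  6  7  8  9
 1  3  3  3  3  4  5  6  7  7  8
 9  4  4  4  3  4  5  6  7  8  8
 5  5  5  5  4  4  5  6  7  8  9
 4  6  6  6  5  5  5  6  7  8  9
 9  7  7  7  6  6  6  6  7  8  9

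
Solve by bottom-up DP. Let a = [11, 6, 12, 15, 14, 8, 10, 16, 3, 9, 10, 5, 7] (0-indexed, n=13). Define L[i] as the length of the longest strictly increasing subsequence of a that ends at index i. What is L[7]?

   i    0    1    2    3    4    5    6    7    8    9   10   11   12
a[i]   11    6   12   15   14    8   10   16    3    9   10    5    7
L[i]    1    1    2    3    3    2    3    4    1    3    4    2    3

4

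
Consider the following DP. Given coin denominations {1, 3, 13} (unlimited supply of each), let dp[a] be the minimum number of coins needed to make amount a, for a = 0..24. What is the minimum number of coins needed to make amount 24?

6

 a  0  1  2  3  4  5  6  7  8  9 10 11 12 13 14 15 16 17 18 19 20 21 22 23 24
dp  0  1  2  1  2  3  2  3  4  3  4  5  4  1  2  3  2  3  4  3  4  5  4  5  6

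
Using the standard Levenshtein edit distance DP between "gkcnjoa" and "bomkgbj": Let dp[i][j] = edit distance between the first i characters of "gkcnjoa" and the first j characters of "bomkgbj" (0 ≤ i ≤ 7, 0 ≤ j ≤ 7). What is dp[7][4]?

   ''  b  o  m  k  g  b  j
''  0  1  2  3  4  5  6  7
 g  1  1  2  3  4  4  5  6
 k  2  2  2  3  3  4  5  6
 c  3  3  3  3  4  4  5  6
 n  4  4  4  4  4  5  5  6
 j  5  5  5  5  5  5  6  5
 o  6  6  5  6  6  6  6  6
 a  7  7  6  6  7  7  7  7

7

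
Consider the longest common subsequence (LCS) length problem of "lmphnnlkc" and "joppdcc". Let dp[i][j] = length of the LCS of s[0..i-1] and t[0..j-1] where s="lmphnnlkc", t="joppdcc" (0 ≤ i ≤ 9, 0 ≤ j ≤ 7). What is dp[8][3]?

   ''  j  o  p  p  d  c  c
''  0  0  0  0  0  0  0  0
 l  0  0  0  0  0  0  0  0
 m  0  0  0  0  0  0  0  0
 p  0  0  0  1  1  1  1  1
 h  0  0  0  1  1  1  1  1
 n  0  0  0  1  1  1  1  1
 n  0  0  0  1  1  1  1  1
 l  0  0  0  1  1  1  1  1
 k  0  0  0  1  1  1  1  1
 c  0  0  0  1  1  1  2  2

1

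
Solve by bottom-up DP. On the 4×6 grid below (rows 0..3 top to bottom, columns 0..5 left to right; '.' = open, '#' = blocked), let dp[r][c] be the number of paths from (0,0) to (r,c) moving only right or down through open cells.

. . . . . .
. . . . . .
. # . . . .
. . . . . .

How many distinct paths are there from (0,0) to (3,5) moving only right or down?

r\c   0   1   2   3   4   5
  0   1   1   1   1   1   1
  1   1   2   3   4   5   6
  2   1   0   3   7  12  18
  3   1   1   4  11  23  41

41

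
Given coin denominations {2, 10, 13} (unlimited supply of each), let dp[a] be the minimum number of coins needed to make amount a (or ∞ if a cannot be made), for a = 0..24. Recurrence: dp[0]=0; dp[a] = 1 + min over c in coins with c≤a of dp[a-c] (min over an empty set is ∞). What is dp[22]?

 a  0  1  2  3  4  5  6  7  8  9 10 11 12 13 14 15 16 17 18 19 20 21 22 23 24
dp  0  -  1  -  2  -  3  -  4  -  1  -  2  1  3  2  4  3  5  4  2  5  3  2  4
(- denotes ∞ / unreachable)

3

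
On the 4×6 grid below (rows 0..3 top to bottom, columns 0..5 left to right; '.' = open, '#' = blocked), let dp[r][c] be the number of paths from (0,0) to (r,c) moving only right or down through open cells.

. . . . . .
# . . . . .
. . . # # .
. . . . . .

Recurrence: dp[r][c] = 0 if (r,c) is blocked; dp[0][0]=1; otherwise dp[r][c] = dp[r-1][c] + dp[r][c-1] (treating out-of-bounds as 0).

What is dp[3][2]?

4

r\c   0   1   2   3   4   5
  0   1   1   1   1   1   1
  1   0   1   2   3   4   5
  2   0   1   3   0   0   5
  3   0   1   4   4   4   9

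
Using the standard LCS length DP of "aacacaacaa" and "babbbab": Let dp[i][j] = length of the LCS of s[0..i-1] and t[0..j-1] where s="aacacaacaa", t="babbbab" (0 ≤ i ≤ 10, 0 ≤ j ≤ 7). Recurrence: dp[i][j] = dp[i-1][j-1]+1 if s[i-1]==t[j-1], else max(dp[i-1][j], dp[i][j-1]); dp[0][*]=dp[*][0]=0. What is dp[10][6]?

2

   ''  b  a  b  b  b  a  b
''  0  0  0  0  0  0  0  0
 a  0  0  1  1  1  1  1  1
 a  0  0  1  1  1  1  2  2
 c  0  0  1  1  1  1  2  2
 a  0  0  1  1  1  1  2  2
 c  0  0  1  1  1  1  2  2
 a  0  0  1  1  1  1  2  2
 a  0  0  1  1  1  1  2  2
 c  0  0  1  1  1  1  2  2
 a  0  0  1  1  1  1  2  2
 a  0  0  1  1  1  1  2  2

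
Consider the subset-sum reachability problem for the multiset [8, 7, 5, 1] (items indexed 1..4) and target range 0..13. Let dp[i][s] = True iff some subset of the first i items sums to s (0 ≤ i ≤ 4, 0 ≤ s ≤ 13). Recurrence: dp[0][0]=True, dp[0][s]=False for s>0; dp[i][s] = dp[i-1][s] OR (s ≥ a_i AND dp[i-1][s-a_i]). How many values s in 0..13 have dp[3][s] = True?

6

i\s   0   1   2   3   4   5   6   7   8   9  10  11  12  13
  0   T   F   F   F   F   F   F   F   F   F   F   F   F   F
  1   T   F   F   F   F   F   F   F   T   F   F   F   F   F
  2   T   F   F   F   F   F   F   T   T   F   F   F   F   F
  3   T   F   F   F   F   T   F   T   T   F   F   F   T   T
  4   T   T   F   F   F   T   T   T   T   T   F   F   T   T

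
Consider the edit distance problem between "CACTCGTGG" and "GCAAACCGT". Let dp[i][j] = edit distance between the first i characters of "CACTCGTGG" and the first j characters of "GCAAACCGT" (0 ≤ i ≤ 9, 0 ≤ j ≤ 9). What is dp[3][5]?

3

   ''  G  C  A  A  A  C  C  G  T
''  0  1  2  3  4  5  6  7  8  9
 C  1  1  1  2  3  4  5  6  7  8
 A  2  2  2  1  2  3  4  5  6  7
 C  3  3  2  2  2  3  3  4  5  6
 T  4  4  3  3  3  3  4  4  5  5
 C  5  5  4  4  4  4  3  4  5  6
 G  6  5  5  5  5  5  4  4  4  5
 T  7  6  6  6  6  6  5  5  5  4
 G  8  7  7  7  7  7  6  6  5  5
 G  9  8  8  8  8  8  7  7  6  6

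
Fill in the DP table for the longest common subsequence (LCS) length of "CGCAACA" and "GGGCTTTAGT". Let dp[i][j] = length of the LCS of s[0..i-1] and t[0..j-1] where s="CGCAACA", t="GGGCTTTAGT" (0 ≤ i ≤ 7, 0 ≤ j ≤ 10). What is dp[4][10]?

3

   ''  G  G  G  C  T  T  T  A  G  T
''  0  0  0  0  0  0  0  0  0  0  0
 C  0  0  0  0  1  1  1  1  1  1  1
 G  0  1  1  1  1  1  1  1  1  2  2
 C  0  1  1  1  2  2  2  2  2  2  2
 A  0  1  1  1  2  2  2  2  3  3  3
 A  0  1  1  1  2  2  2  2  3  3  3
 C  0  1  1  1  2  2  2  2  3  3  3
 A  0  1  1  1  2  2  2  2  3  3  3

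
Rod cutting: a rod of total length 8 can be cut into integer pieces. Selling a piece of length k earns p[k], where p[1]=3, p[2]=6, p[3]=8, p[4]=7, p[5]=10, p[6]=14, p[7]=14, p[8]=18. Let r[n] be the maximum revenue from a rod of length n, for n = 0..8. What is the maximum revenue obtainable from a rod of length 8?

24

   n    0    1    2    3    4    5    6    7    8
r[n]    0    3    6    9   12   15   18   21   24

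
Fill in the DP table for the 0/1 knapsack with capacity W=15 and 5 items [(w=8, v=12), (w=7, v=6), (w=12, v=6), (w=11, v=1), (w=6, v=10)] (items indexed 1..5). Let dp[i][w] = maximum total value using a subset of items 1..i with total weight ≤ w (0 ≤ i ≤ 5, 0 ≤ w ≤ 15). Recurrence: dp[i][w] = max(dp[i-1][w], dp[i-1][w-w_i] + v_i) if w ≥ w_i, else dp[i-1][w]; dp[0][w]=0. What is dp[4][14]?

i\w   0   1   2   3   4   5   6   7   8   9  10  11  12  13  14  15
  0   0   0   0   0   0   0   0   0   0   0   0   0   0   0   0   0
  1   0   0   0   0   0   0   0   0  12  12  12  12  12  12  12  12
  2   0   0   0   0   0   0   0   6  12  12  12  12  12  12  12  18
  3   0   0   0   0   0   0   0   6  12  12  12  12  12  12  12  18
  4   0   0   0   0   0   0   0   6  12  12  12  12  12  12  12  18
  5   0   0   0   0   0   0  10  10  12  12  12  12  12  16  22  22

12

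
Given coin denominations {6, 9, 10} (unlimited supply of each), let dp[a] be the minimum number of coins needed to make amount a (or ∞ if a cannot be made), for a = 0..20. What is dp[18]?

 a  0  1  2  3  4  5  6  7  8  9 10 11 12 13 14 15 16 17 18 19 20
dp  0  -  -  -  -  -  1  -  -  1  1  -  2  -  -  2  2  -  2  2  2
(- denotes ∞ / unreachable)

2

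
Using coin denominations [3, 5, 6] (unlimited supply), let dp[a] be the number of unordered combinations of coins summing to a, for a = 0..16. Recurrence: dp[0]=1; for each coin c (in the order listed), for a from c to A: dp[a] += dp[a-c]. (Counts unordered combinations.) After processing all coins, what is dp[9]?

2

after  coin     0     1     2     3     4     5     6     7     8     9    10    11    12    13    14    15    16
          3     1     0     0     1     0     0     1     0     0     1     0     0     1     0     0     1     0
          5     1     0     0     1     0     1     1     0     1     1     1     1     1     1     1     2     1
          6     1     0     0     1     0     1     2     0     1     2     1     2     3     1     2     4     2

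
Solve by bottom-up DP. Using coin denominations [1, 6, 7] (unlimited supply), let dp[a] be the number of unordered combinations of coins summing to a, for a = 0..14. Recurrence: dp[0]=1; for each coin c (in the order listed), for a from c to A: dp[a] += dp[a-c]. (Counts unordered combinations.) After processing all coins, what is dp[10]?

3

after  coin     0     1     2     3     4     5     6     7     8     9    10    11    12    13    14
          1     1     1     1     1     1     1     1     1     1     1     1     1     1     1     1
          6     1     1     1     1     1     1     2     2     2     2     2     2     3     3     3
          7     1     1     1     1     1     1     2     3     3     3     3     3     4     5     6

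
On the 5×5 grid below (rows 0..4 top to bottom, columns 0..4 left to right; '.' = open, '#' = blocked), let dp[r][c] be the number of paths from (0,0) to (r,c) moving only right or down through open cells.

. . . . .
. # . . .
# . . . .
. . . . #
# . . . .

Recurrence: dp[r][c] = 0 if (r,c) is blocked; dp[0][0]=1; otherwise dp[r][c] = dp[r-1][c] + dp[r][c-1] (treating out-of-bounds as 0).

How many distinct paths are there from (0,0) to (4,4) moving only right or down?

5

r\c   0   1   2   3   4
  0   1   1   1   1   1
  1   1   0   1   2   3
  2   0   0   1   3   6
  3   0   0   1   4   0
  4   0   0   1   5   5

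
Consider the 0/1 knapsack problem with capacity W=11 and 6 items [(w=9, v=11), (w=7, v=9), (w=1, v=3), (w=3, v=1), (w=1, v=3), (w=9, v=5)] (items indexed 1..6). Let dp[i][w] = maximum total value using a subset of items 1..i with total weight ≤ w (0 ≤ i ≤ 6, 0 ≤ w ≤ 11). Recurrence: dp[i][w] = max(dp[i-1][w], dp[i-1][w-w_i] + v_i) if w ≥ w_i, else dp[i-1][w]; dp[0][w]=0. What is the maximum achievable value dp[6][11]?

17

i\w   0   1   2   3   4   5   6   7   8   9  10  11
  0   0   0   0   0   0   0   0   0   0   0   0   0
  1   0   0   0   0   0   0   0   0   0  11  11  11
  2   0   0   0   0   0   0   0   9   9  11  11  11
  3   0   3   3   3   3   3   3   9  12  12  14  14
  4   0   3   3   3   4   4   4   9  12  12  14  14
  5   0   3   6   6   6   7   7   9  12  15  15  17
  6   0   3   6   6   6   7   7   9  12  15  15  17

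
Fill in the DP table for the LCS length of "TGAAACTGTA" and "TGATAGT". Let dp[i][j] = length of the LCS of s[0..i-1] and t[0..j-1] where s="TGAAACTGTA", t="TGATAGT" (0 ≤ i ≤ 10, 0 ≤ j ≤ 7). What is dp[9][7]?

   ''  T  G  A  T  A  G  T
''  0  0  0  0  0  0  0  0
 T  0  1  1  1  1  1  1  1
 G  0  1  2  2  2  2  2  2
 A  0  1  2  3  3  3  3  3
 A  0  1  2  3  3  4  4  4
 A  0  1  2  3  3  4  4  4
 C  0  1  2  3  3  4  4  4
 T  0  1  2  3  4  4  4  5
 G  0  1  2  3  4  4  5  5
 T  0  1  2  3  4  4  5  6
 A  0  1  2  3  4  5  5  6

6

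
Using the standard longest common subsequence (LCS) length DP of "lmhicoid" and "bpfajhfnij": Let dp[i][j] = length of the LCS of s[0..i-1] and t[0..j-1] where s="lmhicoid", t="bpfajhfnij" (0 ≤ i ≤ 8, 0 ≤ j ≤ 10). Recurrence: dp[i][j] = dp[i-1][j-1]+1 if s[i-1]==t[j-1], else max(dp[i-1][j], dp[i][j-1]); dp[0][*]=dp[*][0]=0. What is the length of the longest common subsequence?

2

   ''  b  p  f  a  j  h  f  n  i  j
''  0  0  0  0  0  0  0  0  0  0  0
 l  0  0  0  0  0  0  0  0  0  0  0
 m  0  0  0  0  0  0  0  0  0  0  0
 h  0  0  0  0  0  0  1  1  1  1  1
 i  0  0  0  0  0  0  1  1  1  2  2
 c  0  0  0  0  0  0  1  1  1  2  2
 o  0  0  0  0  0  0  1  1  1  2  2
 i  0  0  0  0  0  0  1  1  1  2  2
 d  0  0  0  0  0  0  1  1  1  2  2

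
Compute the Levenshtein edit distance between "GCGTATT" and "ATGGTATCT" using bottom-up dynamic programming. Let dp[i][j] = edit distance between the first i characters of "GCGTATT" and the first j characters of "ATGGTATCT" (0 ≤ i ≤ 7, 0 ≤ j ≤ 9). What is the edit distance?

4

   ''  A  T  G  G  T  A  T  C  T
''  0  1  2  3  4  5  6  7  8  9
 G  1  1  2  2  3  4  5  6  7  8
 C  2  2  2  3  3  4  5  6  6  7
 G  3  3  3  2  3  4  5  6  7  7
 T  4  4  3  3  3  3  4  5  6  7
 A  5  4  4  4  4  4  3  4  5  6
 T  6  5  4  5  5  4  4  3  4  5
 T  7  6  5  5  6  5  5  4  4  4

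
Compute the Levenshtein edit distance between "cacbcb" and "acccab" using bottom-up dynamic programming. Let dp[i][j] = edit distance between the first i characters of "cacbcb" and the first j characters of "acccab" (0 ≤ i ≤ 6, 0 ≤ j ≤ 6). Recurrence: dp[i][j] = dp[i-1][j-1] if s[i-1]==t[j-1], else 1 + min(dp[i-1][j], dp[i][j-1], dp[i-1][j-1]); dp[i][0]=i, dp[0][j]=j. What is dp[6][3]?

   ''  a  c  c  c  a  b
''  0  1  2  3  4  5  6
 c  1  1  1  2  3  4  5
 a  2  1  2  2  3  3  4
 c  3  2  1  2  2  3  4
 b  4  3  2  2  3  3  3
 c  5  4  3  2  2  3  4
 b  6  5  4  3  3  3  3

3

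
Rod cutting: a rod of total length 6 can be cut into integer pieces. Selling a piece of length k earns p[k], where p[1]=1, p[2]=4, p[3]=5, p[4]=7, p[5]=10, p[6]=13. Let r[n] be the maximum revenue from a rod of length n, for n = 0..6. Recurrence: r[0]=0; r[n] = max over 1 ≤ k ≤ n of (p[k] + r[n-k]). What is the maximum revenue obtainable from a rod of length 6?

   n    0    1    2    3    4    5    6
r[n]    0    1    4    5    8   10   13

13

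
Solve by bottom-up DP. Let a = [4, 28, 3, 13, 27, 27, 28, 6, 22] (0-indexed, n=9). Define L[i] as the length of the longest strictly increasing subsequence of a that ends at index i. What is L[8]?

3

   i    0    1    2    3    4    5    6    7    8
a[i]    4   28    3   13   27   27   28    6   22
L[i]    1    2    1    2    3    3    4    2    3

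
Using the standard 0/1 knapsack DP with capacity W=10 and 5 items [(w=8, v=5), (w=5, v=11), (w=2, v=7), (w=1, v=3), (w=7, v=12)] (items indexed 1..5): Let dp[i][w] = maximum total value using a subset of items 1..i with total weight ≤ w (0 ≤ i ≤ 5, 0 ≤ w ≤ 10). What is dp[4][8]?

21

i\w   0   1   2   3   4   5   6   7   8   9  10
  0   0   0   0   0   0   0   0   0   0   0   0
  1   0   0   0   0   0   0   0   0   5   5   5
  2   0   0   0   0   0  11  11  11  11  11  11
  3   0   0   7   7   7  11  11  18  18  18  18
  4   0   3   7  10  10  11  14  18  21  21  21
  5   0   3   7  10  10  11  14  18  21  21  22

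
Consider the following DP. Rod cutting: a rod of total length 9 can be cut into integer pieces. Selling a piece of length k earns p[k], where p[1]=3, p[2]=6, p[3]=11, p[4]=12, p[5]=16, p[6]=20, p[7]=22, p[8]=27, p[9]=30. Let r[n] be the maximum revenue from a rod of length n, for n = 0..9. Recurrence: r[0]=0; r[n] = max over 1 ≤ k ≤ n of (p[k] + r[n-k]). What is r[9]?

   n    0    1    2    3    4    5    6    7    8    9
r[n]    0    3    6   11   14   17   22   25   28   33

33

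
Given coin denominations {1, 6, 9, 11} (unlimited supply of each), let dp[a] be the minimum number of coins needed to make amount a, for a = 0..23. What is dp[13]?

3

 a  0  1  2  3  4  5  6  7  8  9 10 11 12 13 14 15 16 17 18 19 20 21 22 23
dp  0  1  2  3  4  5  1  2  3  1  2  1  2  3  4  2  3  2  2  3  2  3  2  3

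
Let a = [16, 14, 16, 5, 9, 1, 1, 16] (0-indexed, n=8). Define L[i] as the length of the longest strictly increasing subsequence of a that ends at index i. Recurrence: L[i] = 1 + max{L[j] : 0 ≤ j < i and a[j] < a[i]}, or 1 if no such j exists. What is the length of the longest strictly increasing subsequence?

   i    0    1    2    3    4    5    6    7
a[i]   16   14   16    5    9    1    1   16
L[i]    1    1    2    1    2    1    1    3

3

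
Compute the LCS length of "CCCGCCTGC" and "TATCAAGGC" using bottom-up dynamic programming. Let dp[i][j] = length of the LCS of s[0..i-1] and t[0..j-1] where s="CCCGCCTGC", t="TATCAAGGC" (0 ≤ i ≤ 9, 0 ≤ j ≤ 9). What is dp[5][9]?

   ''  T  A  T  C  A  A  G  G  C
''  0  0  0  0  0  0  0  0  0  0
 C  0  0  0  0  1  1  1  1  1  1
 C  0  0  0  0  1  1  1  1  1  2
 C  0  0  0  0  1  1  1  1  1  2
 G  0  0  0  0  1  1  1  2  2  2
 C  0  0  0  0  1  1  1  2  2  3
 C  0  0  0  0  1  1  1  2  2  3
 T  0  1  1  1  1  1  1  2  2  3
 G  0  1  1  1  1  1  1  2  3  3
 C  0  1  1  1  2  2  2  2  3  4

3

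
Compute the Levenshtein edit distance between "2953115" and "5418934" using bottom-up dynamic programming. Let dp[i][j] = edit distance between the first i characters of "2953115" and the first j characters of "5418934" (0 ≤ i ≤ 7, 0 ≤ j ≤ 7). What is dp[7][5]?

   ''  5  4  1  8  9  3  4
''  0  1  2  3  4  5  6  7
 2  1  1  2  3  4  5  6  7
 9  2  2  2  3  4  4  5  6
 5  3  2  3  3  4  5  5  6
 3  4  3  3  4  4  5  5  6
 1  5  4  4  3  4  5  6  6
 1  6  5  5  4  4  5  6  7
 5  7  6  6  5  5  5  6  7

5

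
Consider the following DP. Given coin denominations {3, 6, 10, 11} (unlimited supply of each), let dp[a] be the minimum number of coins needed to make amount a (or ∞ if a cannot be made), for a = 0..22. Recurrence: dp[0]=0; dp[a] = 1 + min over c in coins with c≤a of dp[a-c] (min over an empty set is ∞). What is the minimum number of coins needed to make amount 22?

 a  0  1  2  3  4  5  6  7  8  9 10 11 12 13 14 15 16 17 18 19 20 21 22
dp  0  -  -  1  -  -  1  -  -  2  1  1  2  2  2  3  2  2  3  3  2  2  2
(- denotes ∞ / unreachable)

2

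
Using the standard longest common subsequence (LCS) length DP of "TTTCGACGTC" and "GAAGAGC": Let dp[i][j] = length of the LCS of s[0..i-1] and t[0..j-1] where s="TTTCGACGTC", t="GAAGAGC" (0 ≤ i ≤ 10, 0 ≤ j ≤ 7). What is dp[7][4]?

   ''  G  A  A  G  A  G  C
''  0  0  0  0  0  0  0  0
 T  0  0  0  0  0  0  0  0
 T  0  0  0  0  0  0  0  0
 T  0  0  0  0  0  0  0  0
 C  0  0  0  0  0  0  0  1
 G  0  1  1  1  1  1  1  1
 A  0  1  2  2  2  2  2  2
 C  0  1  2  2  2  2  2  3
 G  0  1  2  2  3  3  3  3
 T  0  1  2  2  3  3  3  3
 C  0  1  2  2  3  3  3  4

2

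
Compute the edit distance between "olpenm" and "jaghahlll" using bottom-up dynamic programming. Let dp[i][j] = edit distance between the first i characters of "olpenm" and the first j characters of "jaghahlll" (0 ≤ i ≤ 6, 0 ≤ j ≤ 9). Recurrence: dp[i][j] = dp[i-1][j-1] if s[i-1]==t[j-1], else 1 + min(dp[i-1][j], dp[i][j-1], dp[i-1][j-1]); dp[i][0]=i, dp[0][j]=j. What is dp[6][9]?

9

   ''  j  a  g  h  a  h  l  l  l
''  0  1  2  3  4  5  6  7  8  9
 o  1  1  2  3  4  5  6  7  8  9
 l  2  2  2  3  4  5  6  6  7  8
 p  3  3  3  3  4  5  6  7  7  8
 e  4  4  4  4  4  5  6  7  8  8
 n  5  5  5  5  5  5  6  7  8  9
 m  6  6  6  6  6  6  6  7  8  9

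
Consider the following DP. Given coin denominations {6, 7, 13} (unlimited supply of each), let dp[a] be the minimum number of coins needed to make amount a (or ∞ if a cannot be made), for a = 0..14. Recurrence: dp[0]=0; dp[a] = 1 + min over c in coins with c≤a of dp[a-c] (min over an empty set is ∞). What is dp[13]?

1

 a  0  1  2  3  4  5  6  7  8  9 10 11 12 13 14
dp  0  -  -  -  -  -  1  1  -  -  -  -  2  1  2
(- denotes ∞ / unreachable)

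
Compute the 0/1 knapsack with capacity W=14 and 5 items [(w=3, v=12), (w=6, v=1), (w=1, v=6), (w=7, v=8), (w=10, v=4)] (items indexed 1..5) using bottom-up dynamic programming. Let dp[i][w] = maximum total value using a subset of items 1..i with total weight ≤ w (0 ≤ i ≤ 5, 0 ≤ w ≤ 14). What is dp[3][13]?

i\w   0   1   2   3   4   5   6   7   8   9  10  11  12  13  14
  0   0   0   0   0   0   0   0   0   0   0   0   0   0   0   0
  1   0   0   0  12  12  12  12  12  12  12  12  12  12  12  12
  2   0   0   0  12  12  12  12  12  12  13  13  13  13  13  13
  3   0   6   6  12  18  18  18  18  18  18  19  19  19  19  19
  4   0   6   6  12  18  18  18  18  18  18  20  26  26  26  26
  5   0   6   6  12  18  18  18  18  18  18  20  26  26  26  26

19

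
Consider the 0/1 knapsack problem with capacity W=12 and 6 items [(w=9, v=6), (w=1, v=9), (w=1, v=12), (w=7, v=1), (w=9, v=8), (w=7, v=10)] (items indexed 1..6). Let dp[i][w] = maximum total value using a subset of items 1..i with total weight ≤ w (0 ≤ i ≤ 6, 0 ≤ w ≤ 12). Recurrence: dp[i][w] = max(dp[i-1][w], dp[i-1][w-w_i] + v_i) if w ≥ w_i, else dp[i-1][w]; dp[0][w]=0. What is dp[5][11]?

29

i\w   0   1   2   3   4   5   6   7   8   9  10  11  12
  0   0   0   0   0   0   0   0   0   0   0   0   0   0
  1   0   0   0   0   0   0   0   0   0   6   6   6   6
  2   0   9   9   9   9   9   9   9   9   9  15  15  15
  3   0  12  21  21  21  21  21  21  21  21  21  27  27
  4   0  12  21  21  21  21  21  21  21  22  22  27  27
  5   0  12  21  21  21  21  21  21  21  22  22  29  29
  6   0  12  21  21  21  21  21  21  22  31  31  31  31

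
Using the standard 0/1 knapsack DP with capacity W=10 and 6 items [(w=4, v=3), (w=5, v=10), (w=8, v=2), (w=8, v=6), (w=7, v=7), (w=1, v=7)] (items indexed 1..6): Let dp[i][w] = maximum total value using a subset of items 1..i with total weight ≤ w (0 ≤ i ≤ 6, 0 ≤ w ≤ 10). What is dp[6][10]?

i\w   0   1   2   3   4   5   6   7   8   9  10
  0   0   0   0   0   0   0   0   0   0   0   0
  1   0   0   0   0   3   3   3   3   3   3   3
  2   0   0   0   0   3  10  10  10  10  13  13
  3   0   0   0   0   3  10  10  10  10  13  13
  4   0   0   0   0   3  10  10  10  10  13  13
  5   0   0   0   0   3  10  10  10  10  13  13
  6   0   7   7   7   7  10  17  17  17  17  20

20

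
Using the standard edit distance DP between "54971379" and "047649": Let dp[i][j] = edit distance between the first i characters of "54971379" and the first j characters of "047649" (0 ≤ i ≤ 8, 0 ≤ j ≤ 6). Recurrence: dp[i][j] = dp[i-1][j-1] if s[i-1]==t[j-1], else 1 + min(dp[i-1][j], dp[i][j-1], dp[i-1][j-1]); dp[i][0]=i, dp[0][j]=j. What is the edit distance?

   ''  0  4  7  6  4  9
''  0  1  2  3  4  5  6
 5  1  1  2  3  4  5  6
 4  2  2  1  2  3  4  5
 9  3  3  2  2  3  4  4
 7  4  4  3  2  3  4  5
 1  5  5  4  3  3  4  5
 3  6  6  5  4  4  4  5
 7  7  7  6  5  5  5  5
 9  8  8  7  6  6  6  5

5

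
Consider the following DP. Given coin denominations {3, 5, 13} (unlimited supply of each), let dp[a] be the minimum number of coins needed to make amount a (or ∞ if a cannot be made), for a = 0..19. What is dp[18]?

 a  0  1  2  3  4  5  6  7  8  9 10 11 12 13 14 15 16 17 18 19
dp  0  -  -  1  -  1  2  -  2  3  2  3  4  1  4  3  2  5  2  3
(- denotes ∞ / unreachable)

2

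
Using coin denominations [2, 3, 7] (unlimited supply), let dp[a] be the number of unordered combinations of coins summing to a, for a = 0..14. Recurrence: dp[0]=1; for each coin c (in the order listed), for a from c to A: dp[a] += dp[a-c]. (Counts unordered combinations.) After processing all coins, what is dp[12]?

after  coin     0     1     2     3     4     5     6     7     8     9    10    11    12    13    14
          2     1     0     1     0     1     0     1     0     1     0     1     0     1     0     1
          3     1     0     1     1     1     1     2     1     2     2     2     2     3     2     3
          7     1     0     1     1     1     1     2     2     2     3     3     3     4     4     5

4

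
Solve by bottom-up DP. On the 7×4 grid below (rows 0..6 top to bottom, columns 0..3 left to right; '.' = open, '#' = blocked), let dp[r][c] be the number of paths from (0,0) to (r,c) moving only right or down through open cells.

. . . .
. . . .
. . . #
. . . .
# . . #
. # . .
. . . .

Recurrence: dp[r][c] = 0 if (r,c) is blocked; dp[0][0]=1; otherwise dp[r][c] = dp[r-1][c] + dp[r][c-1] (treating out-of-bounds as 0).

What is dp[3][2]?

r\c   0   1   2   3
  0   1   1   1   1
  1   1   2   3   4
  2   1   3   6   0
  3   1   4  10  10
  4   0   4  14   0
  5   0   0  14  14
  6   0   0  14  28

10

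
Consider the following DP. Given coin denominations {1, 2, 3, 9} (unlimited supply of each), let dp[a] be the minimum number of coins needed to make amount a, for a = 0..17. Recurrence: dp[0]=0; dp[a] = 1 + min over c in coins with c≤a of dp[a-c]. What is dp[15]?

 a  0  1  2  3  4  5  6  7  8  9 10 11 12 13 14 15 16 17
dp  0  1  1  1  2  2  2  3  3  1  2  2  2  3  3  3  4  4

3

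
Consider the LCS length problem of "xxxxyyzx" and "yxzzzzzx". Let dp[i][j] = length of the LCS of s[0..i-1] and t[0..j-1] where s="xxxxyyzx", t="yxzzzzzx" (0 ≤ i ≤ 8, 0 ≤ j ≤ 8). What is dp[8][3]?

   ''  y  x  z  z  z  z  z  x
''  0  0  0  0  0  0  0  0  0
 x  0  0  1  1  1  1  1  1  1
 x  0  0  1  1  1  1  1  1  2
 x  0  0  1  1  1  1  1  1  2
 x  0  0  1  1  1  1  1  1  2
 y  0  1  1  1  1  1  1  1  2
 y  0  1  1  1  1  1  1  1  2
 z  0  1  1  2  2  2  2  2  2
 x  0  1  2  2  2  2  2  2  3

2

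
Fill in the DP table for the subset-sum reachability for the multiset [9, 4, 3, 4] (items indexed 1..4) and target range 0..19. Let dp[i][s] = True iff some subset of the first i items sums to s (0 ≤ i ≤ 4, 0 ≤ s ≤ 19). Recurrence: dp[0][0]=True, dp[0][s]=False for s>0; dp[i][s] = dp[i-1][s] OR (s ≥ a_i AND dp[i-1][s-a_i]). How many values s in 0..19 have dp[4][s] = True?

11

i\s   0   1   2   3   4   5   6   7   8   9  10  11  12  13  14  15  16  17  18  19
  0   T   F   F   F   F   F   F   F   F   F   F   F   F   F   F   F   F   F   F   F
  1   T   F   F   F   F   F   F   F   F   T   F   F   F   F   F   F   F   F   F   F
  2   T   F   F   F   T   F   F   F   F   T   F   F   F   T   F   F   F   F   F   F
  3   T   F   F   T   T   F   F   T   F   T   F   F   T   T   F   F   T   F   F   F
  4   T   F   F   T   T   F   F   T   T   T   F   T   T   T   F   F   T   T   F   F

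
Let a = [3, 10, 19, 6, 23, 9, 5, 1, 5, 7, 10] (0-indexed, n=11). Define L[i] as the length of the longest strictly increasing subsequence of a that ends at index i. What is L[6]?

   i    0    1    2    3    4    5    6    7    8    9   10
a[i]    3   10   19    6   23    9    5    1    5    7   10
L[i]    1    2    3    2    4    3    2    1    2    3    4

2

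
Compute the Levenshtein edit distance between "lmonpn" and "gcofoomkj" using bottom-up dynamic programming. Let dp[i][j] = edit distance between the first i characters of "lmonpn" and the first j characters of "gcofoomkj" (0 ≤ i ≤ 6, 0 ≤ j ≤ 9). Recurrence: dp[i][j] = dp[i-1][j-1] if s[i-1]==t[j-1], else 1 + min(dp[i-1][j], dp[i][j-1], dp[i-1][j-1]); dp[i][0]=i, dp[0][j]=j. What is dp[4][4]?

3

   ''  g  c  o  f  o  o  m  k  j
''  0  1  2  3  4  5  6  7  8  9
 l  1  1  2  3  4  5  6  7  8  9
 m  2  2  2  3  4  5  6  6  7  8
 o  3  3  3  2  3  4  5  6  7  8
 n  4  4  4  3  3  4  5  6  7  8
 p  5  5  5  4  4  4  5  6  7  8
 n  6  6  6  5  5  5  5  6  7  8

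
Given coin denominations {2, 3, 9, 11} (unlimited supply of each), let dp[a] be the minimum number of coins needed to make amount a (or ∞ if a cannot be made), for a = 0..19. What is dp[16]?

3

 a  0  1  2  3  4  5  6  7  8  9 10 11 12 13 14 15 16 17 18 19
dp  0  -  1  1  2  2  2  3  3  1  4  1  2  2  2  3  3  3  2  4
(- denotes ∞ / unreachable)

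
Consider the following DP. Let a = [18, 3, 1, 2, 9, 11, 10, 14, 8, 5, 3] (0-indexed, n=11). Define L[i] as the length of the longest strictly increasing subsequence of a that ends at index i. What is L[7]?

5

   i    0    1    2    3    4    5    6    7    8    9   10
a[i]   18    3    1    2    9   11   10   14    8    5    3
L[i]    1    1    1    2    3    4    4    5    3    3    3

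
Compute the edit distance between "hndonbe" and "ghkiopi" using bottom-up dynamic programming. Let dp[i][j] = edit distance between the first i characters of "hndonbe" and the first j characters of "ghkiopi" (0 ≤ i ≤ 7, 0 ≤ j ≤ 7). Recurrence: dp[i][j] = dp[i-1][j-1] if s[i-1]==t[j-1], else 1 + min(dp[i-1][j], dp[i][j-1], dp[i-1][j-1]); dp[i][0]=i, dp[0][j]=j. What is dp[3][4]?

   ''  g  h  k  i  o  p  i
''  0  1  2  3  4  5  6  7
 h  1  1  1  2  3  4  5  6
 n  2  2  2  2  3  4  5  6
 d  3  3  3  3  3  4  5  6
 o  4  4  4  4  4  3  4  5
 n  5  5  5  5  5  4  4  5
 b  6  6  6  6  6  5  5  5
 e  7  7  7  7  7  6  6  6

3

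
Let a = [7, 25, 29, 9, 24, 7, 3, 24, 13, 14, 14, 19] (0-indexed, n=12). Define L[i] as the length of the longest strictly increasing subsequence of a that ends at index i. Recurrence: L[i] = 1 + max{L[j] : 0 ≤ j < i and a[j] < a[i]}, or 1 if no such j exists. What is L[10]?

   i    0    1    2    3    4    5    6    7    8    9   10   11
a[i]    7   25   29    9   24    7    3   24   13   14   14   19
L[i]    1    2    3    2    3    1    1    3    3    4    4    5

4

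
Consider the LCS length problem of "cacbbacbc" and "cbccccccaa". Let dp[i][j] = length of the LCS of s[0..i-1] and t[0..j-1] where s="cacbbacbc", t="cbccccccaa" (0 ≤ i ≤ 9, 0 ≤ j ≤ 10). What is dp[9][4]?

4

   ''  c  b  c  c  c  c  c  c  a  a
''  0  0  0  0  0  0  0  0  0  0  0
 c  0  1  1  1  1  1  1  1  1  1  1
 a  0  1  1  1  1  1  1  1  1  2  2
 c  0  1  1  2  2  2  2  2  2  2  2
 b  0  1  2  2  2  2  2  2  2  2  2
 b  0  1  2  2  2  2  2  2  2  2  2
 a  0  1  2  2  2  2  2  2  2  3  3
 c  0  1  2  3  3  3  3  3  3  3  3
 b  0  1  2  3  3  3  3  3  3  3  3
 c  0  1  2  3  4  4  4  4  4  4  4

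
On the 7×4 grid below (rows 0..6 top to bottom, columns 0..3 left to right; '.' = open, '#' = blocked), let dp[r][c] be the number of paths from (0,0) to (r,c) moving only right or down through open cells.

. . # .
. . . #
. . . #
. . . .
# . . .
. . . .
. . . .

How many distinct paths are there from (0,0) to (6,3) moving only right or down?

r\c   0   1   2   3
  0   1   1   0   0
  1   1   2   2   0
  2   1   3   5   0
  3   1   4   9   9
  4   0   4  13  22
  5   0   4  17  39
  6   0   4  21  60

60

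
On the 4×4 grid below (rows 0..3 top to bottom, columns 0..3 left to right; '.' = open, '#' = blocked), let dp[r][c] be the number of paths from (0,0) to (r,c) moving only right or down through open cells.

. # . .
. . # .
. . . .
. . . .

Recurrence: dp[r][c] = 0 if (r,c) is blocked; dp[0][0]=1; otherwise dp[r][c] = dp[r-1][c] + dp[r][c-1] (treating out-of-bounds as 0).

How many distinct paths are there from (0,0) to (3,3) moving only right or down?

7

r\c   0   1   2   3
  0   1   0   0   0
  1   1   1   0   0
  2   1   2   2   2
  3   1   3   5   7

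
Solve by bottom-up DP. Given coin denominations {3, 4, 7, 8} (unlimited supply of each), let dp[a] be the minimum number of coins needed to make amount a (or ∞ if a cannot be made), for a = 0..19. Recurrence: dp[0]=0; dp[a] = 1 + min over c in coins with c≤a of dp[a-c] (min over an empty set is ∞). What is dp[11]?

 a  0  1  2  3  4  5  6  7  8  9 10 11 12 13 14 15 16 17 18 19
dp  0  -  -  1  1  -  2  1  1  3  2  2  2  3  2  2  2  3  3  3
(- denotes ∞ / unreachable)

2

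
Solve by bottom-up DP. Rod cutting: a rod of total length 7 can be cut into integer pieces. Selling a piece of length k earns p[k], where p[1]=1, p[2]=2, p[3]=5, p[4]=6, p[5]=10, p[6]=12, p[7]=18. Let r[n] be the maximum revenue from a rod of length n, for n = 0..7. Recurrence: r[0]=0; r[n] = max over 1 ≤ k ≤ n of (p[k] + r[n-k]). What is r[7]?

18

   n    0    1    2    3    4    5    6    7
r[n]    0    1    2    5    6   10   12   18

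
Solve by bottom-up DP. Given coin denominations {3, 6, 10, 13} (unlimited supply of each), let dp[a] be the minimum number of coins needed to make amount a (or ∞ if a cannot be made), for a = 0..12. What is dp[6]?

1

 a  0  1  2  3  4  5  6  7  8  9 10 11 12
dp  0  -  -  1  -  -  1  -  -  2  1  -  2
(- denotes ∞ / unreachable)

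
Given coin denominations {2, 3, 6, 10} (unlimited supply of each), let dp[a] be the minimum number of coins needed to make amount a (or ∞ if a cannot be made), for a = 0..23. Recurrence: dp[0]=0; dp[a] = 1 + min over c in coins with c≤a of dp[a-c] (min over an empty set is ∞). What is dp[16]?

2

 a  0  1  2  3  4  5  6  7  8  9 10 11 12 13 14 15 16 17 18 19 20 21 22 23
dp  0  -  1  1  2  2  1  3  2  2  1  3  2  2  3  3  2  4  3  3  2  4  3  3
(- denotes ∞ / unreachable)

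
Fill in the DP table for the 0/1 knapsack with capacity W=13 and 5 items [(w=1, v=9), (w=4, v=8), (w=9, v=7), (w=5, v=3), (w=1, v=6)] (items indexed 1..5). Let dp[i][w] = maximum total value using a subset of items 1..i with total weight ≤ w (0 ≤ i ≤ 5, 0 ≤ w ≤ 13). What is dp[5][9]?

23

i\w   0   1   2   3   4   5   6   7   8   9  10  11  12  13
  0   0   0   0   0   0   0   0   0   0   0   0   0   0   0
  1   0   9   9   9   9   9   9   9   9   9   9   9   9   9
  2   0   9   9   9   9  17  17  17  17  17  17  17  17  17
  3   0   9   9   9   9  17  17  17  17  17  17  17  17  17
  4   0   9   9   9   9  17  17  17  17  17  20  20  20  20
  5   0   9  15  15  15  17  23  23  23  23  23  26  26  26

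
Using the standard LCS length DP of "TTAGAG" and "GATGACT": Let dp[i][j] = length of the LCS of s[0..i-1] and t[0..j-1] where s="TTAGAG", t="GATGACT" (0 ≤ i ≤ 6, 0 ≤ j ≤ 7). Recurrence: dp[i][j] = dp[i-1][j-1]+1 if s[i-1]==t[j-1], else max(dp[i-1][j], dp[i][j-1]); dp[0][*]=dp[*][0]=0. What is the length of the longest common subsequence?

   ''  G  A  T  G  A  C  T
''  0  0  0  0  0  0  0  0
 T  0  0  0  1  1  1  1  1
 T  0  0  0  1  1  1  1  2
 A  0  0  1  1  1  2  2  2
 G  0  1  1  1  2  2  2  2
 A  0  1  2  2  2  3  3  3
 G  0  1  2  2  3  3  3  3

3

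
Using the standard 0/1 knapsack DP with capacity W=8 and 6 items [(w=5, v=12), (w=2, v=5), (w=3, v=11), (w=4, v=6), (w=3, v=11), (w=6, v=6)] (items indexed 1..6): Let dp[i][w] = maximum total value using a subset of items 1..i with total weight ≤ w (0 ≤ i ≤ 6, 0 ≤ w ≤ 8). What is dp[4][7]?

i\w   0   1   2   3   4   5   6   7   8
  0   0   0   0   0   0   0   0   0   0
  1   0   0   0   0   0  12  12  12  12
  2   0   0   5   5   5  12  12  17  17
  3   0   0   5  11  11  16  16  17  23
  4   0   0   5  11  11  16  16  17  23
  5   0   0   5  11  11  16  22  22  27
  6   0   0   5  11  11  16  22  22  27

17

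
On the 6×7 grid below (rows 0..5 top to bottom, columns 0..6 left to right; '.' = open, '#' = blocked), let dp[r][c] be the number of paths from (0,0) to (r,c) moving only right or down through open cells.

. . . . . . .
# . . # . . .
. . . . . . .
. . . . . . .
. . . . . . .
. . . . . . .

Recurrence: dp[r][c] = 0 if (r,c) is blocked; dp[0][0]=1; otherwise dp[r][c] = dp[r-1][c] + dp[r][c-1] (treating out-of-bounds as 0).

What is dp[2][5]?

6

r\c   0   1   2   3   4   5   6
  0   1   1   1   1   1   1   1
  1   0   1   2   0   1   2   3
  2   0   1   3   3   4   6   9
  3   0   1   4   7  11  17  26
  4   0   1   5  12  23  40  66
  5   0   1   6  18  41  81 147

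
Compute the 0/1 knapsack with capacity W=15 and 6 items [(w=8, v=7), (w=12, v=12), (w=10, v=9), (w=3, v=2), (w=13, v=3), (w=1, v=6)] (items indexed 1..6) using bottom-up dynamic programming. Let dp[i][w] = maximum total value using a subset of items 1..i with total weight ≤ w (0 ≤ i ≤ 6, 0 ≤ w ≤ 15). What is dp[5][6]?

i\w   0   1   2   3   4   5   6   7   8   9  10  11  12  13  14  15
  0   0   0   0   0   0   0   0   0   0   0   0   0   0   0   0   0
  1   0   0   0   0   0   0   0   0   7   7   7   7   7   7   7   7
  2   0   0   0   0   0   0   0   0   7   7   7   7  12  12  12  12
  3   0   0   0   0   0   0   0   0   7   7   9   9  12  12  12  12
  4   0   0   0   2   2   2   2   2   7   7   9   9  12  12  12  14
  5   0   0   0   2   2   2   2   2   7   7   9   9  12  12  12  14
  6   0   6   6   6   8   8   8   8   8  13  13  15  15  18  18  18

2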